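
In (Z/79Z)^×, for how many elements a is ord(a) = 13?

φ(79) = 79 − 1 = 78 = 2 · 3 · 13.
Since (Z/79Z)^× is cyclic of order 78, the number of elements of order d is φ(d) when d | 78 and 0 otherwise.
13 | 78, and φ(13) = 13 − 1 = 12.

12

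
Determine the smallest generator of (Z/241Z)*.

φ(241) = 241 − 1 = 240 = 2^4 · 3 · 5.
g is a primitive root iff g^(240/q) ≢ 1 (mod 241) for each prime q ∈ {2, 3, 5}.
g = 2: 2^120 ≡ 1 — hits 1, so not a primitive root.
g = 3: 3^120 ≡ 1 — hits 1, so not a primitive root.
g = 4: 4^120 ≡ 1 — hits 1, so not a primitive root.
g = 5: 5^120 ≡ 1 — hits 1, so not a primitive root.
g = 6: 6^120 ≡ 1 — hits 1, so not a primitive root.
g = 7: 7^120 ≡ 240; 7^80 ≡ 15; 7^48 ≡ 91 — none is 1, so 7 is a primitive root.
So 7 is the smallest generator of (Z/241Z)^×.

7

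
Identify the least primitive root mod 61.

2

φ(61) = 61 − 1 = 60 = 2^2 · 3 · 5.
Test candidates g = 2, 3, … against the prime factors q ∈ {2, 3, 5} of φ(61): g is a generator iff g^(60/q) ≢ 1 for every such q.
g = 2: 2^30 ≡ 60; 2^20 ≡ 47; 2^12 ≡ 9 — none is 1, so 2 is a primitive root.
The smallest primitive root modulo 61 is 2.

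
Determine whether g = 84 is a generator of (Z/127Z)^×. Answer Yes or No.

No

φ(127) = 127 − 1 = 126 = 2 · 3^2 · 7.
It suffices to check that the order of 84 is not a proper divisor of 126: compute 84^(126/q) for q ∈ {2, 3, 7}.
84^63 ≡ 1 (mod 127)  [q = 2: ≡ 1 ✗]
84^42 ≡ 19 (mod 127)  [q = 3: ≢ 1 ✓]
84^18 ≡ 4 (mod 127)  [q = 7: ≢ 1 ✓]
Since 84^63 ≡ 1, the order of 84 divides 63 < 126, so 84 is not a primitive root.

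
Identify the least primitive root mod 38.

φ(38) = φ(2)·φ(19) = 1·18 = 18 = 2 · 3^2.
g is a primitive root iff g^(18/q) ≢ 1 (mod 38) for each prime q ∈ {2, 3}.
g = 2: gcd(2, 38) = 2 > 1, not a unit — skip.
g = 3: 3^9 ≡ 37; 3^6 ≡ 7 — none is 1, so 3 is a primitive root.
So 3 is the smallest generator of (Z/38Z)^×.

3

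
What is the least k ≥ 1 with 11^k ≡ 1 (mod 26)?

ord(11) | φ(26) = φ(2)·φ(13) = 1·12 = 12 = 2^2 · 3.
Divisors of 12: 1, 2, 3, 4, 6, 12.
Evaluate successive powers at the divisors of 12:
11^1 ≡ 11 (mod 26)
11^2 ≡ 17 (mod 26)
11^3 ≡ 5 (mod 26)
11^4 ≡ 3 (mod 26)
11^6 ≡ 25 (mod 26)
11^12 ≡ 1 (mod 26) ✓
Hence ord(11) = 12.

12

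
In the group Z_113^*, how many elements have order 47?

0

φ(113) = 113 − 1 = 112 = 2^4 · 7.
Since (Z/113Z)^× is cyclic of order 112, the number of elements of order d is φ(d) when d | 112 and 0 otherwise.
Here 112 is not a multiple of 47, so there are no elements of order 47.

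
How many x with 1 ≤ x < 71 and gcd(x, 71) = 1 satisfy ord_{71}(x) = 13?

φ(71) = 71 − 1 = 70 = 2 · 5 · 7.
Since (Z/71Z)^× is cyclic of order 70, the number of elements of order d is φ(d) when d | 70 and 0 otherwise.
Since 13 ∤ 70, the count is 0.

0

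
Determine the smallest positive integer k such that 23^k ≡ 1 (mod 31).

10

By Lagrange's theorem, ord_31(23) divides φ(31) = 31 − 1 = 30 = 2 · 3 · 5.
Divisors of 30: 1, 2, 3, 5, 6, 10, 15, 30.
Compute 23^d (mod 31) for the divisors d until we hit 1:
23^1 ≡ 23
23^2 ≡ 2
23^3 ≡ 15
23^5 ≡ 30
23^6 ≡ 8
23^10 ≡ 1
The smallest such exponent is 10, so the order of 23 is 10.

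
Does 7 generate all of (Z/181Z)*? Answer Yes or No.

φ(181) = 181 − 1 = 180 = 2^2 · 3^2 · 5.
An element g generates (Z/181Z)^× iff g^(180/q) ≢ 1 (mod 181) for each prime q ∈ {2, 3, 5}.
7^90 ≡ 180 (mod 181)  [q = 2: ≢ 1 ✓]
7^60 ≡ 1 (mod 181)  [q = 3: ≡ 1 ✗]
7^36 ≡ 1 (mod 181)  [q = 5: ≡ 1 ✗]
Since 7^60 ≡ 1, the order of 7 divides 60 < 180, so 7 is not a primitive root.

No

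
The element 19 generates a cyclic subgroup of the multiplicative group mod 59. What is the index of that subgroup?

By Lagrange's theorem, ord_59(19) divides φ(59) = 59 − 1 = 58 = 2 · 29.
Divisors of 58: 1, 2, 29, 58.
Test each divisor d:
19^1 ≡ 19 (mod 59)
19^2 ≡ 7 (mod 59)
19^29 ≡ 1 (mod 59) ✓
Thus |⟨19⟩| = ord(19) = 29.
Index = |(Z/59Z)^×| / |⟨19⟩| = 58 / 29 = 2.

2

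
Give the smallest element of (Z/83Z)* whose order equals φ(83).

φ(83) = 83 − 1 = 82 = 2 · 41.
Test candidates g = 2, 3, … against the prime factors q ∈ {2, 41} of φ(83): g is a generator iff g^(82/q) ≢ 1 for every such q.
g = 2: 2^41 ≡ 82; 2^2 ≡ 4 — none is 1, so 2 is a primitive root.
So 2 is the smallest generator of (Z/83Z)^×.

2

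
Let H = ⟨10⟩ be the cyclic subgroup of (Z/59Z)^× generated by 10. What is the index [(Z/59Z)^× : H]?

1

By Lagrange's theorem, ord_59(10) divides φ(59) = 59 − 1 = 58 = 2 · 29.
Divisors of 58: 1, 2, 29, 58.
Compute 10^d (mod 59) for the divisors d until we hit 1:
10^1 ≡ 10 (mod 59)
10^2 ≡ 41 (mod 59)
10^29 ≡ 58 (mod 59)
10^58 ≡ 1 (mod 59) ✓
So ord_59(10) = 58, hence |⟨10⟩| = 58.
[(Z/59Z)^× : ⟨10⟩] = 58/58 = 1.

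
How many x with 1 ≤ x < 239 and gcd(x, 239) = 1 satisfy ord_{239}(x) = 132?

φ(239) = 239 − 1 = 238 = 2 · 7 · 17.
In a cyclic group of order 238, there are φ(d) elements of order d for each divisor d of 238, and zero for non-divisors.
Since 132 ∤ 238, the count is 0.

0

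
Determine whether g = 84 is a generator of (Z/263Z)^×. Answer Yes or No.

φ(263) = 263 − 1 = 262 = 2 · 131.
An element g generates (Z/263Z)^× iff g^(262/q) ≢ 1 (mod 263) for each prime q ∈ {2, 131}.
84^131 ≡ 262 (mod 263)  [q = 2: ≢ 1 ✓]
84^2 ≡ 218 (mod 263)  [q = 131: ≢ 1 ✓]
Every test exponent gives a nontrivial residue, hence 84 generates the full group.

Yes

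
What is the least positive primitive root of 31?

φ(31) = 31 − 1 = 30 = 2 · 3 · 5.
g is a primitive root iff g^(30/q) ≢ 1 (mod 31) for each prime q ∈ {2, 3, 5}.
g = 2: 2^15 ≡ 1 — hits 1, so not a primitive root.
g = 3: 3^15 ≡ 30; 3^10 ≡ 25; 3^6 ≡ 16 — none is 1, so 3 is a primitive root.
The smallest primitive root modulo 31 is 3.

3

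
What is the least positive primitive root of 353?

3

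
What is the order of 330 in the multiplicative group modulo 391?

176

ord(330) | φ(391) = φ(17·23) = (17−1)·(23−1) = 16·22 = 352 = 2^5 · 11.
Divisors of 352: 1, 2, 4, 8, 11, 16, 22, 32, 44, 88, 176, 352.
Compute 330^d (mod 391) for the divisors d until we hit 1:
330^1 ≡ 330 (mod 391)
330^2 ≡ 202 (mod 391)
330^4 ≡ 140 (mod 391)
330^8 ≡ 50 (mod 391)
330^11 ≡ 116 (mod 391)
330^16 ≡ 154 (mod 391)
330^22 ≡ 162 (mod 391)
330^32 ≡ 256 (mod 391)
330^44 ≡ 47 (mod 391)
330^88 ≡ 254 (mod 391)
330^176 ≡ 1 (mod 391) ✓
The smallest such exponent is 176, so the order of 330 is 176.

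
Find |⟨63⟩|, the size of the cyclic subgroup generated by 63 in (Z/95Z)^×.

36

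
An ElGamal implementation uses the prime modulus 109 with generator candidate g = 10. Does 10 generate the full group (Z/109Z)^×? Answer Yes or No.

φ(109) = 109 − 1 = 108 = 2^2 · 3^3.
10 is a primitive root mod 109 iff 10^(φ(109)/q) ≢ 1 for every prime q | φ(109), i.e. q ∈ {2, 3}.
10^54 ≡ 108 (mod 109)  [q = 2: ≢ 1 ✓]
10^36 ≡ 63 (mod 109)  [q = 3: ≢ 1 ✓]
Every test exponent gives a nontrivial residue, hence 10 generates the full group.

Yes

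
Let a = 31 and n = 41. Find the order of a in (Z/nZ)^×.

10

By Lagrange's theorem, ord_41(31) divides φ(41) = 41 − 1 = 40 = 2^3 · 5.
Divisors of 40: 1, 2, 4, 5, 8, 10, 20, 40.
Test each divisor d:
31^1 ≡ 31 (mod 41)
31^2 ≡ 18 (mod 41)
31^4 ≡ 37 (mod 41)
31^5 ≡ 40 (mod 41)
31^8 ≡ 16 (mod 41)
31^10 ≡ 1 (mod 41) ✓
The smallest such exponent is 10, so the order of 31 is 10.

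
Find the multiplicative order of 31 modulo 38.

Since 31 ∈ (Z/38Z)^×, its order divides φ(38) = φ(2)·φ(19) = 1·18 = 18 = 2 · 3^2.
Divisors of 18: 1, 2, 3, 6, 9, 18.
Test each divisor d:
31^1 ≡ 31 (mod 38)
31^2 ≡ 11 (mod 38)
31^3 ≡ 37 (mod 38)
31^6 ≡ 1 (mod 38) ✓
Hence ord(31) = 6.

6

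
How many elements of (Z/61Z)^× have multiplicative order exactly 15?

8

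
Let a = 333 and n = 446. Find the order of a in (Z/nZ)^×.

111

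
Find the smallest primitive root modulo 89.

3

φ(89) = 89 − 1 = 88 = 2^3 · 11.
g is a primitive root iff g^(88/q) ≢ 1 (mod 89) for each prime q ∈ {2, 11}.
g = 2: 2^44 ≡ 1 — hits 1, so not a primitive root.
g = 3: 3^44 ≡ 88; 3^8 ≡ 64 — none is 1, so 3 is a primitive root.
Hence the least primitive root of 89 is 3.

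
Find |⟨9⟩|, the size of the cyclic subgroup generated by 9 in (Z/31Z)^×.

15

By Lagrange's theorem, ord_31(9) divides φ(31) = 31 − 1 = 30 = 2 · 3 · 5.
Divisors of 30: 1, 2, 3, 5, 6, 10, 15, 30.
Compute 9^d (mod 31) for the divisors d until we hit 1:
9^1 ≡ 9 (mod 31)
9^2 ≡ 19 (mod 31)
9^3 ≡ 16 (mod 31)
9^5 ≡ 25 (mod 31)
9^6 ≡ 8 (mod 31)
9^10 ≡ 5 (mod 31)
9^15 ≡ 1 (mod 31) ✓
Therefore the multiplicative order of 9 modulo 31 is 15.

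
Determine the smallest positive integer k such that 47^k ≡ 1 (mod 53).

Since 47 ∈ (Z/53Z)^×, its order divides φ(53) = 53 − 1 = 52 = 2^2 · 13.
Divisors of 52: 1, 2, 4, 13, 26, 52.
Evaluate successive powers at the divisors of 52:
47^1 ≡ 47 (mod 53)
47^2 ≡ 36 (mod 53)
47^4 ≡ 24 (mod 53)
47^13 ≡ 1 (mod 53) ✓
The smallest such exponent is 13, so the order of 47 is 13.

13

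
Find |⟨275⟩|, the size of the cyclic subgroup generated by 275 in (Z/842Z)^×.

By Lagrange's theorem, ord_842(275) divides φ(842) = φ(2)·φ(421) = 1·420 = 420 = 2^2 · 3 · 5 · 7.
Divisors of 420: 1, 2, 3, 4, 5, 6, 7, 10, 12, 14, 15, 20, 21, 28, 30, 35, 42, 60, 70, 84, 105, 140, 210, 420.
Test each divisor d:
275^1 ≡ 275 (mod 842)
275^2 ≡ 687 (mod 842)
275^3 ≡ 317 (mod 842)
275^4 ≡ 449 (mod 842)
275^5 ≡ 543 (mod 842)
275^6 ≡ 291 (mod 842)
275^7 ≡ 35 (mod 842)
275^10 ≡ 149 (mod 842)
275^12 ≡ 481 (mod 842)
275^14 ≡ 383 (mod 842)
275^15 ≡ 75 (mod 842)
275^20 ≡ 309 (mod 842)
275^21 ≡ 775 (mod 842)
275^28 ≡ 181 (mod 842)
275^30 ≡ 573 (mod 842)
275^35 ≡ 441 (mod 842)
275^42 ≡ 279 (mod 842)
275^60 ≡ 791 (mod 842)
275^70 ≡ 821 (mod 842)
275^84 ≡ 377 (mod 842)
275^105 ≡ 1 (mod 842) ✓
The smallest such exponent is 105, so the order of 275 is 105.

105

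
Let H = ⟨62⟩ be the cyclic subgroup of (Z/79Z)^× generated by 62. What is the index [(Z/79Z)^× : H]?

6

ord(62) | φ(79) = 79 − 1 = 78 = 2 · 3 · 13.
Divisors of 78: 1, 2, 3, 6, 13, 26, 39, 78.
Evaluate successive powers at the divisors of 78:
62^1 ≡ 62 (mod 79)
62^2 ≡ 52 (mod 79)
62^3 ≡ 64 (mod 79)
62^6 ≡ 67 (mod 79)
62^13 ≡ 1 (mod 79) ✓
So ord_79(62) = 13, hence |⟨62⟩| = 13.
[(Z/79Z)^× : ⟨62⟩] = 78/13 = 6.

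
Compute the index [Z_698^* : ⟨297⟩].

3

By Lagrange's theorem, ord_698(297) divides φ(698) = φ(2)·φ(349) = 1·348 = 348 = 2^2 · 3 · 29.
Divisors of 348: 1, 2, 3, 4, 6, 12, 29, 58, 87, 116, 174, 348.
Check 297^d mod 698 for each divisor in increasing order:
297^1 ≡ 297 (mod 698)
297^2 ≡ 261 (mod 698)
297^3 ≡ 39 (mod 698)
297^4 ≡ 415 (mod 698)
297^6 ≡ 125 (mod 698)
297^12 ≡ 269 (mod 698)
297^29 ≡ 213 (mod 698)
297^58 ≡ 697 (mod 698)
297^87 ≡ 485 (mod 698)
297^116 ≡ 1 (mod 698) ✓
Thus |⟨297⟩| = ord(297) = 116.
The index is φ(698) / ord(297) = 348 / 116 = 3.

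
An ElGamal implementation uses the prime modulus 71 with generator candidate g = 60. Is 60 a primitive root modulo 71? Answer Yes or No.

φ(71) = 71 − 1 = 70 = 2 · 5 · 7.
An element g generates (Z/71Z)^× iff g^(70/q) ≢ 1 (mod 71) for each prime q ∈ {2, 5, 7}.
60^35 ≡ 1 (mod 71)  [q = 2: ≡ 1 ✗]
60^14 ≡ 54 (mod 71)  [q = 5: ≢ 1 ✓]
60^10 ≡ 32 (mod 71)  [q = 7: ≢ 1 ✓]
60^35 ≡ 1 shows ord(60) | 35, strictly less than φ(71); not a primitive root.

No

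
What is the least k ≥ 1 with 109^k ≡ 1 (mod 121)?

22

ord(109) | φ(121) = φ(11^2) = 11·(11−1) = 110 = 2 · 5 · 11.
Divisors of 110: 1, 2, 5, 10, 11, 22, 55, 110.
Check 109^d mod 121 for each divisor in increasing order:
109^1 ≡ 109
109^2 ≡ 23
109^5 ≡ 65
109^10 ≡ 111
109^11 ≡ 120
109^22 ≡ 1
Hence ord(109) = 22.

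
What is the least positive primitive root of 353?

3

φ(353) = 353 − 1 = 352 = 2^5 · 11.
Test candidates g = 2, 3, … against the prime factors q ∈ {2, 11} of φ(353): g is a generator iff g^(352/q) ≢ 1 for every such q.
g = 2: 2^176 ≡ 1 — hits 1, so not a primitive root.
g = 3: 3^176 ≡ 352; 3^32 ≡ 140 — none is 1, so 3 is a primitive root.
Hence the least primitive root of 353 is 3.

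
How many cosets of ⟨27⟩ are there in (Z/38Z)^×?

3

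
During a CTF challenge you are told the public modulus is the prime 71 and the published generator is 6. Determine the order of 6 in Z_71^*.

Since 6 ∈ (Z/71Z)^×, its order divides φ(71) = 71 − 1 = 70 = 2 · 5 · 7.
Divisors of 70: 1, 2, 5, 7, 10, 14, 35, 70.
Check 6^d mod 71 for each divisor in increasing order:
6^1 ≡ 6
6^2 ≡ 36
6^5 ≡ 37
6^7 ≡ 54
6^10 ≡ 20
6^14 ≡ 5
6^35 ≡ 1
Hence ord(6) = 35.

35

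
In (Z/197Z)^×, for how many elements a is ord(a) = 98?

42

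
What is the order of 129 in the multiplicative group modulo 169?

26

ord(129) | φ(169) = φ(13^2) = 13·(13−1) = 156 = 2^2 · 3 · 13.
Divisors of 156: 1, 2, 3, 4, 6, 12, 13, 26, 39, 52, 78, 156.
Test each divisor d:
129^1 ≡ 129
129^2 ≡ 79
129^3 ≡ 51
129^4 ≡ 157
129^6 ≡ 66
129^12 ≡ 131
129^13 ≡ 168
129^26 ≡ 1
The smallest such exponent is 26, so the order of 129 is 26.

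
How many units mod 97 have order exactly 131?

0

φ(97) = 97 − 1 = 96 = 2^5 · 3.
In a cyclic group of order 96, there are φ(d) elements of order d for each divisor d of 96, and zero for non-divisors.
Since 131 ∤ 96, the count is 0.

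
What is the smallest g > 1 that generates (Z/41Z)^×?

6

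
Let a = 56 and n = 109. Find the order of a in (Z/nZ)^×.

108

By Lagrange's theorem, ord_109(56) divides φ(109) = 109 − 1 = 108 = 2^2 · 3^3.
Divisors of 108: 1, 2, 3, 4, 6, 9, 12, 18, 27, 36, 54, 108.
Evaluate successive powers at the divisors of 108:
56^1 ≡ 56
56^2 ≡ 84
56^3 ≡ 17
56^4 ≡ 80
56^6 ≡ 71
56^9 ≡ 8
56^12 ≡ 27
56^18 ≡ 64
56^27 ≡ 76
56^36 ≡ 63
56^54 ≡ 108
56^108 ≡ 1
Hence ord(56) = 108.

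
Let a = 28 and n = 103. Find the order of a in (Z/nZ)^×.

51

By Lagrange's theorem, ord_103(28) divides φ(103) = 103 − 1 = 102 = 2 · 3 · 17.
Divisors of 102: 1, 2, 3, 6, 17, 34, 51, 102.
Check 28^d mod 103 for each divisor in increasing order:
28^1 ≡ 28 (mod 103)
28^2 ≡ 63 (mod 103)
28^3 ≡ 13 (mod 103)
28^6 ≡ 66 (mod 103)
28^17 ≡ 56 (mod 103)
28^34 ≡ 46 (mod 103)
28^51 ≡ 1 (mod 103) ✓
Hence ord(28) = 51.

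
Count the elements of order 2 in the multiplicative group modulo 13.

φ(13) = 13 − 1 = 12 = 2^2 · 3.
Since (Z/13Z)^× is cyclic of order 12, the number of elements of order d is φ(d) when d | 12 and 0 otherwise.
2 | 12, and φ(2) = 2 − 1 = 1.

1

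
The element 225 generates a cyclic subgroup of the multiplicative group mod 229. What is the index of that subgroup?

By Lagrange's theorem, ord_229(225) divides φ(229) = 229 − 1 = 228 = 2^2 · 3 · 19.
Divisors of 228: 1, 2, 3, 4, 6, 12, 19, 38, 57, 76, 114, 228.
Check 225^d mod 229 for each divisor in increasing order:
225^1 ≡ 225 (mod 229)
225^2 ≡ 16 (mod 229)
225^3 ≡ 165 (mod 229)
225^4 ≡ 27 (mod 229)
225^6 ≡ 203 (mod 229)
225^12 ≡ 218 (mod 229)
225^19 ≡ 1 (mod 229) ✓
So ord_229(225) = 19, hence |⟨225⟩| = 19.
[(Z/229Z)^× : ⟨225⟩] = 228/19 = 12.

12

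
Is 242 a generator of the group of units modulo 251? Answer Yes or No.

Yes

φ(251) = 251 − 1 = 250 = 2 · 5^3.
An element g generates (Z/251Z)^× iff g^(250/q) ≢ 1 (mod 251) for each prime q ∈ {2, 5}.
242^125 ≡ 250 (mod 251)  [q = 2: ≢ 1 ✓]
242^50 ≡ 20 (mod 251)  [q = 5: ≢ 1 ✓]
Every test exponent gives a nontrivial residue, hence 242 generates the full group.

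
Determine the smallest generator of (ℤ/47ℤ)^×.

5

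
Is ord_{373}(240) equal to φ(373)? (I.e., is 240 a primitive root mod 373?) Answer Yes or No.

No

φ(373) = 373 − 1 = 372 = 2^2 · 3 · 31.
240 is a primitive root mod 373 iff 240^(φ(373)/q) ≢ 1 for every prime q | φ(373), i.e. q ∈ {2, 3, 31}.
240^186 ≡ 372 (mod 373)  [q = 2: ≢ 1 ✓]
240^124 ≡ 1 (mod 373)  [q = 3: ≡ 1 ✗]
240^12 ≡ 86 (mod 373)  [q = 31: ≢ 1 ✓]
The check at q = 3 fails, so 240 generates a proper subgroup.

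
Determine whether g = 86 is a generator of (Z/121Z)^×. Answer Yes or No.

No

φ(121) = φ(11^2) = 11·(11−1) = 110 = 2 · 5 · 11.
It suffices to check that the order of 86 is not a proper divisor of 110: compute 86^(110/q) for q ∈ {2, 5, 11}.
86^55 ≡ 1 (mod 121)  [q = 2: ≡ 1 ✗]
86^22 ≡ 81 (mod 121)  [q = 5: ≢ 1 ✓]
86^10 ≡ 100 (mod 121)  [q = 11: ≢ 1 ✓]
The check at q = 2 fails, so 86 generates a proper subgroup.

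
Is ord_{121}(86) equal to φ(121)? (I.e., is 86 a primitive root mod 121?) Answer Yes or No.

No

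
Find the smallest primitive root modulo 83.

2

φ(83) = 83 − 1 = 82 = 2 · 41.
Test candidates g = 2, 3, … against the prime factors q ∈ {2, 41} of φ(83): g is a generator iff g^(82/q) ≢ 1 for every such q.
g = 2: 2^41 ≡ 82; 2^2 ≡ 4 — none is 1, so 2 is a primitive root.
Hence the least primitive root of 83 is 2.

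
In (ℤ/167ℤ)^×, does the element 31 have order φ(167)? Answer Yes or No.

No

φ(167) = 167 − 1 = 166 = 2 · 83.
An element g generates (Z/167Z)^× iff g^(166/q) ≢ 1 (mod 167) for each prime q ∈ {2, 83}.
31^83 ≡ 1 (mod 167)  [q = 2: ≡ 1 ✗]
31^2 ≡ 126 (mod 167)  [q = 83: ≢ 1 ✓]
The check at q = 2 fails, so 31 generates a proper subgroup.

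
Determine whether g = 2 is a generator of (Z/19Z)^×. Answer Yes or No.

φ(19) = 19 − 1 = 18 = 2 · 3^2.
An element g generates (Z/19Z)^× iff g^(18/q) ≢ 1 (mod 19) for each prime q ∈ {2, 3}.
2^9 ≡ 18 (mod 19)  [q = 2: ≢ 1 ✓]
2^6 ≡ 7 (mod 19)  [q = 3: ≢ 1 ✓]
None equal 1, so ord_19(2) = 18: 2 is a primitive root.

Yes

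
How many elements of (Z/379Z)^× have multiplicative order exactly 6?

φ(379) = 379 − 1 = 378 = 2 · 3^3 · 7.
In a cyclic group of order 378, there are φ(d) elements of order d for each divisor d of 378, and zero for non-divisors.
6 = 2 · 3 divides 378, and φ(6) = 2.

2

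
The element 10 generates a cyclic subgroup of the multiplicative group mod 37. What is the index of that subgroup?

Since 10 ∈ (Z/37Z)^×, its order divides φ(37) = 37 − 1 = 36 = 2^2 · 3^2.
Divisors of 36: 1, 2, 3, 4, 6, 9, 12, 18, 36.
Check 10^d mod 37 for each divisor in increasing order:
10^1 ≡ 10 (mod 37)
10^2 ≡ 26 (mod 37)
10^3 ≡ 1 (mod 37) ✓
The order of 10 is 3, so the subgroup it generates has 3 elements.
Index = |(Z/37Z)^×| / |⟨10⟩| = 36 / 3 = 12.

12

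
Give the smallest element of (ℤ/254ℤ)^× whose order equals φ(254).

3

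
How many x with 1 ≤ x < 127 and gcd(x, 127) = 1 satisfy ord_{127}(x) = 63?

φ(127) = 127 − 1 = 126 = 2 · 3^2 · 7.
(Z/127Z)^× is cyclic (|G| = 126); a cyclic group of order m has exactly φ(d) elements of each order d | m, and none otherwise.
63 = 3^2 · 7 divides 126, and φ(63) = 36.

36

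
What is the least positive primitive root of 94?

φ(94) = φ(2)·φ(47) = 1·46 = 46 = 2 · 23.
g is a primitive root iff g^(46/q) ≢ 1 (mod 94) for each prime q ∈ {2, 23}.
g = 2: gcd(2, 94) = 2 > 1, not a unit — skip.
g = 3: 3^23 ≡ 1 — hits 1, so not a primitive root.
g = 4: gcd(4, 94) = 2 > 1, not a unit — skip.
g = 5: 5^23 ≡ 93; 5^2 ≡ 25 — none is 1, so 5 is a primitive root.
Hence the least primitive root of 94 is 5.

5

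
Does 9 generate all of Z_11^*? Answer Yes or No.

φ(11) = 11 − 1 = 10 = 2 · 5.
9 is a primitive root mod 11 iff 9^(φ(11)/q) ≢ 1 for every prime q | φ(11), i.e. q ∈ {2, 5}.
9^5 ≡ 1 (mod 11)  [q = 2: ≡ 1 ✗]
9^2 ≡ 4 (mod 11)  [q = 5: ≢ 1 ✓]
9^5 ≡ 1 shows ord(9) | 5, strictly less than φ(11); not a primitive root.

No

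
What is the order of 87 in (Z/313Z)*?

By Lagrange's theorem, ord_313(87) divides φ(313) = 313 − 1 = 312 = 2^3 · 3 · 13.
Divisors of 312: 1, 2, 3, 4, 6, 8, 12, 13, 24, 26, 39, 52, 78, 104, 156, 312.
Check 87^d mod 313 for each divisor in increasing order:
87^1 ≡ 87 (mod 313)
87^2 ≡ 57 (mod 313)
87^3 ≡ 264 (mod 313)
87^4 ≡ 119 (mod 313)
87^6 ≡ 210 (mod 313)
87^8 ≡ 76 (mod 313)
87^12 ≡ 280 (mod 313)
87^13 ≡ 259 (mod 313)
87^24 ≡ 150 (mod 313)
87^26 ≡ 99 (mod 313)
87^39 ≡ 288 (mod 313)
87^52 ≡ 98 (mod 313)
87^78 ≡ 312 (mod 313)
87^104 ≡ 214 (mod 313)
87^156 ≡ 1 (mod 313) ✓
Hence ord(87) = 156.

156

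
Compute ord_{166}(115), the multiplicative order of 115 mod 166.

ord(115) | φ(166) = φ(2)·φ(83) = 1·82 = 82 = 2 · 41.
Divisors of 82: 1, 2, 41, 82.
Evaluate successive powers at the divisors of 82:
115^1 ≡ 115 (mod 166)
115^2 ≡ 111 (mod 166)
115^41 ≡ 165 (mod 166)
115^82 ≡ 1 (mod 166) ✓
So ord_166(115) = 82.

82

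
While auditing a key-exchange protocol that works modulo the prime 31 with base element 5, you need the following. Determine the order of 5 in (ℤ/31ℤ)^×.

Since 5 ∈ (Z/31Z)^×, its order divides φ(31) = 31 − 1 = 30 = 2 · 3 · 5.
Divisors of 30: 1, 2, 3, 5, 6, 10, 15, 30.
Compute 5^d (mod 31) for the divisors d until we hit 1:
5^1 ≡ 5
5^2 ≡ 25
5^3 ≡ 1
So ord_31(5) = 3.

3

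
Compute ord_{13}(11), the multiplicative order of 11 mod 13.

12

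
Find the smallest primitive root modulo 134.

7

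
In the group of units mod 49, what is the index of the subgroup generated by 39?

Since 39 ∈ (Z/49Z)^×, its order divides φ(49) = φ(7^2) = 7·(7−1) = 42 = 2 · 3 · 7.
Divisors of 42: 1, 2, 3, 6, 7, 14, 21, 42.
Check 39^d mod 49 for each divisor in increasing order:
39^1 ≡ 39 (mod 49)
39^2 ≡ 2 (mod 49)
39^3 ≡ 29 (mod 49)
39^6 ≡ 8 (mod 49)
39^7 ≡ 18 (mod 49)
39^14 ≡ 30 (mod 49)
39^21 ≡ 1 (mod 49) ✓
Thus |⟨39⟩| = ord(39) = 21.
[(Z/49Z)^× : ⟨39⟩] = 42/21 = 2.

2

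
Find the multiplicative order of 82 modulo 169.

By Lagrange's theorem, ord_169(82) divides φ(169) = φ(13^2) = 13·(13−1) = 156 = 2^2 · 3 · 13.
Divisors of 156: 1, 2, 3, 4, 6, 12, 13, 26, 39, 52, 78, 156.
Evaluate successive powers at the divisors of 156:
82^1 ≡ 82 (mod 169)
82^2 ≡ 133 (mod 169)
82^3 ≡ 90 (mod 169)
82^4 ≡ 113 (mod 169)
82^6 ≡ 157 (mod 169)
82^12 ≡ 144 (mod 169)
82^13 ≡ 147 (mod 169)
82^26 ≡ 146 (mod 169)
82^39 ≡ 168 (mod 169)
82^52 ≡ 22 (mod 169)
82^78 ≡ 1 (mod 169) ✓
Hence ord(82) = 78.

78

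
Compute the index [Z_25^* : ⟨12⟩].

By Lagrange's theorem, ord_25(12) divides φ(25) = φ(5^2) = 5·(5−1) = 20 = 2^2 · 5.
Divisors of 20: 1, 2, 4, 5, 10, 20.
Test each divisor d:
12^1 ≡ 12 (mod 25)
12^2 ≡ 19 (mod 25)
12^4 ≡ 11 (mod 25)
12^5 ≡ 7 (mod 25)
12^10 ≡ 24 (mod 25)
12^20 ≡ 1 (mod 25) ✓
So ord_25(12) = 20, hence |⟨12⟩| = 20.
The index is φ(25) / ord(12) = 20 / 20 = 1.

1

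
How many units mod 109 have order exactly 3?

2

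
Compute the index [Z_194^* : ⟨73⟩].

The order of 73 must divide φ(194) = φ(2)·φ(97) = 1·96 = 96 = 2^5 · 3.
Divisors of 96: 1, 2, 3, 4, 6, 8, 12, 16, 24, 32, 48, 96.
Compute 73^d (mod 194) for the divisors d until we hit 1:
73^1 ≡ 73 (mod 194)
73^2 ≡ 91 (mod 194)
73^3 ≡ 47 (mod 194)
73^4 ≡ 133 (mod 194)
73^6 ≡ 75 (mod 194)
73^8 ≡ 35 (mod 194)
73^12 ≡ 193 (mod 194)
73^16 ≡ 61 (mod 194)
73^24 ≡ 1 (mod 194) ✓
So ord_194(73) = 24, hence |⟨73⟩| = 24.
Index = |(Z/194Z)^×| / |⟨73⟩| = 96 / 24 = 4.

4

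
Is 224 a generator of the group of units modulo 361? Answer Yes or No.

φ(361) = φ(19^2) = 19·(19−1) = 342 = 2 · 3^2 · 19.
It suffices to check that the order of 224 is not a proper divisor of 342: compute 224^(342/q) for q ∈ {2, 3, 19}.
224^171 ≡ 360 (mod 361)  [q = 2: ≢ 1 ✓]
224^114 ≡ 68 (mod 361)  [q = 3: ≢ 1 ✓]
224^18 ≡ 172 (mod 361)  [q = 19: ≢ 1 ✓]
None equal 1, so ord_361(224) = 342: 224 is a primitive root.

Yes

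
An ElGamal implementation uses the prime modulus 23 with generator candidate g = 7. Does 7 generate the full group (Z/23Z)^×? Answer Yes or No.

Yes

φ(23) = 23 − 1 = 22 = 2 · 11.
An element g generates (Z/23Z)^× iff g^(22/q) ≢ 1 (mod 23) for each prime q ∈ {2, 11}.
7^11 ≡ 22 (mod 23)  [q = 2: ≢ 1 ✓]
7^2 ≡ 3 (mod 23)  [q = 11: ≢ 1 ✓]
None equal 1, so ord_23(7) = 22: 7 is a primitive root.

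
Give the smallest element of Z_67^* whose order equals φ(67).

φ(67) = 67 − 1 = 66 = 2 · 3 · 11.
Test candidates g = 2, 3, … against the prime factors q ∈ {2, 3, 11} of φ(67): g is a generator iff g^(66/q) ≢ 1 for every such q.
g = 2: 2^33 ≡ 66; 2^22 ≡ 37; 2^6 ≡ 64 — none is 1, so 2 is a primitive root.
Hence the least primitive root of 67 is 2.

2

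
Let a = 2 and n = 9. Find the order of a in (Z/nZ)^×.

6

The order of 2 must divide φ(9) = φ(3^2) = 3·(3−1) = 6 = 2 · 3.
Divisors of 6: 1, 2, 3, 6.
Test each divisor d:
2^1 ≡ 2 (mod 9)
2^2 ≡ 4 (mod 9)
2^3 ≡ 8 (mod 9)
2^6 ≡ 1 (mod 9) ✓
Hence ord(2) = 6.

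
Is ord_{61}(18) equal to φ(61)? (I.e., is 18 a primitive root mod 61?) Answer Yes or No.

Yes

φ(61) = 61 − 1 = 60 = 2^2 · 3 · 5.
18 is a primitive root mod 61 iff 18^(φ(61)/q) ≢ 1 for every prime q | φ(61), i.e. q ∈ {2, 3, 5}.
18^30 ≡ 60 (mod 61)  [q = 2: ≢ 1 ✓]
18^20 ≡ 47 (mod 61)  [q = 3: ≢ 1 ✓]
18^12 ≡ 58 (mod 61)  [q = 5: ≢ 1 ✓]
Every test exponent gives a nontrivial residue, hence 18 generates the full group.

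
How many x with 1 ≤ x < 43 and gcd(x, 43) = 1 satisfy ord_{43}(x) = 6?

2

φ(43) = 43 − 1 = 42 = 2 · 3 · 7.
(Z/43Z)^× is cyclic (|G| = 42); a cyclic group of order m has exactly φ(d) elements of each order d | m, and none otherwise.
6 = 2 · 3 divides 42, and φ(6) = 2.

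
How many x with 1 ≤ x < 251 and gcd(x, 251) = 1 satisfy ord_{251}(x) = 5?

4

φ(251) = 251 − 1 = 250 = 2 · 5^3.
Since (Z/251Z)^× is cyclic of order 250, the number of elements of order d is φ(d) when d | 250 and 0 otherwise.
5 | 250, and φ(5) = 5 − 1 = 4.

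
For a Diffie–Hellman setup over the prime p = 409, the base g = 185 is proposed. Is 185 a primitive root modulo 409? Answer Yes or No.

Yes

φ(409) = 409 − 1 = 408 = 2^3 · 3 · 17.
185 is a primitive root mod 409 iff 185^(φ(409)/q) ≢ 1 for every prime q | φ(409), i.e. q ∈ {2, 3, 17}.
185^204 ≡ 408 (mod 409)  [q = 2: ≢ 1 ✓]
185^136 ≡ 355 (mod 409)  [q = 3: ≢ 1 ✓]
185^24 ≡ 25 (mod 409)  [q = 17: ≢ 1 ✓]
None equal 1, so ord_409(185) = 408: 185 is a primitive root.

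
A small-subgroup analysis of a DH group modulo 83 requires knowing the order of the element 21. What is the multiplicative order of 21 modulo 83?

41

By Lagrange's theorem, ord_83(21) divides φ(83) = 83 − 1 = 82 = 2 · 41.
Divisors of 82: 1, 2, 41, 82.
Test each divisor d:
21^1 ≡ 21 (mod 83)
21^2 ≡ 26 (mod 83)
21^41 ≡ 1 (mod 83) ✓
So ord_83(21) = 41.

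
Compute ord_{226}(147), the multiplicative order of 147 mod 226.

Since 147 ∈ (Z/226Z)^×, its order divides φ(226) = φ(2)·φ(113) = 1·112 = 112 = 2^4 · 7.
Divisors of 112: 1, 2, 4, 7, 8, 14, 16, 28, 56, 112.
Test each divisor d:
147^1 ≡ 147 (mod 226)
147^2 ≡ 139 (mod 226)
147^4 ≡ 111 (mod 226)
147^7 ≡ 153 (mod 226)
147^8 ≡ 117 (mod 226)
147^14 ≡ 131 (mod 226)
147^16 ≡ 129 (mod 226)
147^28 ≡ 211 (mod 226)
147^56 ≡ 225 (mod 226)
147^112 ≡ 1 (mod 226) ✓
Hence ord(147) = 112.

112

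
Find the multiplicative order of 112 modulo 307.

153

Since 112 ∈ (Z/307Z)^×, its order divides φ(307) = 307 − 1 = 306 = 2 · 3^2 · 17.
Divisors of 306: 1, 2, 3, 6, 9, 17, 18, 34, 51, 102, 153, 306.
Test each divisor d:
112^1 ≡ 112
112^2 ≡ 264
112^3 ≡ 96
112^6 ≡ 6
112^9 ≡ 269
112^17 ≡ 287
112^18 ≡ 216
112^34 ≡ 93
112^51 ≡ 289
112^102 ≡ 17
112^153 ≡ 1
So ord_307(112) = 153.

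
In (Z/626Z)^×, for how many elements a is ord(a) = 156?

φ(626) = φ(2)·φ(313) = 1·312 = 312 = 2^3 · 3 · 13.
Since (Z/626Z)^× is cyclic of order 312, the number of elements of order d is φ(d) when d | 312 and 0 otherwise.
156 = 2^2 · 3 · 13 divides 312, and φ(156) = 48.

48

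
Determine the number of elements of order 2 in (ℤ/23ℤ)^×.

1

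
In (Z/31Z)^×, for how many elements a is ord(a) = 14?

0

φ(31) = 31 − 1 = 30 = 2 · 3 · 5.
In a cyclic group of order 30, there are φ(d) elements of order d for each divisor d of 30, and zero for non-divisors.
Since 14 ∤ 30, the count is 0.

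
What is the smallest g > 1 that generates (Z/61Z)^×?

2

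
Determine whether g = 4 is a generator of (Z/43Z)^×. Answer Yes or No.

φ(43) = 43 − 1 = 42 = 2 · 3 · 7.
It suffices to check that the order of 4 is not a proper divisor of 42: compute 4^(42/q) for q ∈ {2, 3, 7}.
4^21 ≡ 1 (mod 43)  [q = 2: ≡ 1 ✗]
4^14 ≡ 1 (mod 43)  [q = 3: ≡ 1 ✗]
4^6 ≡ 11 (mod 43)  [q = 7: ≢ 1 ✓]
4^21 ≡ 1 shows ord(4) | 21, strictly less than φ(43); not a primitive root.

No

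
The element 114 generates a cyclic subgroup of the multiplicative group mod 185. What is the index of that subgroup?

8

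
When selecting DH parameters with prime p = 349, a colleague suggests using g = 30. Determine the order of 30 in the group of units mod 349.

ord(30) | φ(349) = 349 − 1 = 348 = 2^2 · 3 · 29.
Divisors of 348: 1, 2, 3, 4, 6, 12, 29, 58, 87, 116, 174, 348.
Test each divisor d:
30^1 ≡ 30 (mod 349)
30^2 ≡ 202 (mod 349)
30^3 ≡ 127 (mod 349)
30^4 ≡ 320 (mod 349)
30^6 ≡ 75 (mod 349)
30^12 ≡ 41 (mod 349)
30^29 ≡ 189 (mod 349)
30^58 ≡ 123 (mod 349)
30^87 ≡ 213 (mod 349)
30^116 ≡ 122 (mod 349)
30^174 ≡ 348 (mod 349)
30^348 ≡ 1 (mod 349) ✓
Therefore the multiplicative order of 30 modulo 349 is 348.

348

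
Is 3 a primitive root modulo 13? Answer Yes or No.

φ(13) = 13 − 1 = 12 = 2^2 · 3.
It suffices to check that the order of 3 is not a proper divisor of 12: compute 3^(12/q) for q ∈ {2, 3}.
3^6 ≡ 1 (mod 13)  [q = 2: ≡ 1 ✗]
3^4 ≡ 3 (mod 13)  [q = 3: ≢ 1 ✓]
3^6 ≡ 1 shows ord(3) | 6, strictly less than φ(13); not a primitive root.

No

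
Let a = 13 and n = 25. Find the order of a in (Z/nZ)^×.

20

By Lagrange's theorem, ord_25(13) divides φ(25) = φ(5^2) = 5·(5−1) = 20 = 2^2 · 5.
Divisors of 20: 1, 2, 4, 5, 10, 20.
Compute 13^d (mod 25) for the divisors d until we hit 1:
13^1 ≡ 13
13^2 ≡ 19
13^4 ≡ 11
13^5 ≡ 18
13^10 ≡ 24
13^20 ≡ 1
The smallest such exponent is 20, so the order of 13 is 20.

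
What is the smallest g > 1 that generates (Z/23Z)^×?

5

φ(23) = 23 − 1 = 22 = 2 · 11.
Test candidates g = 2, 3, … against the prime factors q ∈ {2, 11} of φ(23): g is a generator iff g^(22/q) ≢ 1 for every such q.
g = 2: 2^11 ≡ 1 — hits 1, so not a primitive root.
g = 3: 3^11 ≡ 1 — hits 1, so not a primitive root.
g = 4: 4^11 ≡ 1 — hits 1, so not a primitive root.
g = 5: 5^11 ≡ 22; 5^2 ≡ 2 — none is 1, so 5 is a primitive root.
Hence the least primitive root of 23 is 5.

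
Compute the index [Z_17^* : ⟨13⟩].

The order of 13 must divide φ(17) = 17 − 1 = 16 = 2^4.
Divisors of 16: 1, 2, 4, 8, 16.
Check 13^d mod 17 for each divisor in increasing order:
13^1 ≡ 13 (mod 17)
13^2 ≡ 16 (mod 17)
13^4 ≡ 1 (mod 17) ✓
The order of 13 is 4, so the subgroup it generates has 4 elements.
[(Z/17Z)^× : ⟨13⟩] = 16/4 = 4.

4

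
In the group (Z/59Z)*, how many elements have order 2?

1

φ(59) = 59 − 1 = 58 = 2 · 29.
(Z/59Z)^× is cyclic (|G| = 58); a cyclic group of order m has exactly φ(d) elements of each order d | m, and none otherwise.
2 | 58, and φ(2) = 2 − 1 = 1.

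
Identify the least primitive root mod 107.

φ(107) = 107 − 1 = 106 = 2 · 53.
Test candidates g = 2, 3, … against the prime factors q ∈ {2, 53} of φ(107): g is a generator iff g^(106/q) ≢ 1 for every such q.
g = 2: 2^53 ≡ 106; 2^2 ≡ 4 — none is 1, so 2 is a primitive root.
The smallest primitive root modulo 107 is 2.

2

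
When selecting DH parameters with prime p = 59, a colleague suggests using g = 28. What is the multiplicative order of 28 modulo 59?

By Lagrange's theorem, ord_59(28) divides φ(59) = 59 − 1 = 58 = 2 · 29.
Divisors of 58: 1, 2, 29, 58.
Test each divisor d:
28^1 ≡ 28 (mod 59)
28^2 ≡ 17 (mod 59)
28^29 ≡ 1 (mod 59) ✓
Hence ord(28) = 29.

29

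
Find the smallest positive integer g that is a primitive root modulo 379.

2

φ(379) = 379 − 1 = 378 = 2 · 3^3 · 7.
Test candidates g = 2, 3, … against the prime factors q ∈ {2, 3, 7} of φ(379): g is a generator iff g^(378/q) ≢ 1 for every such q.
g = 2: 2^189 ≡ 378; 2^126 ≡ 327; 2^54 ≡ 125 — none is 1, so 2 is a primitive root.
The smallest primitive root modulo 379 is 2.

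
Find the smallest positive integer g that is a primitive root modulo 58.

3

φ(58) = φ(2)·φ(29) = 1·28 = 28 = 2^2 · 7.
g is a primitive root iff g^(28/q) ≢ 1 (mod 58) for each prime q ∈ {2, 7}.
g = 2: gcd(2, 58) = 2 > 1, not a unit — skip.
g = 3: 3^14 ≡ 57; 3^4 ≡ 23 — none is 1, so 3 is a primitive root.
So 3 is the smallest generator of (Z/58Z)^×.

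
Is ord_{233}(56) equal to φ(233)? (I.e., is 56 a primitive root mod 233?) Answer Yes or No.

φ(233) = 233 − 1 = 232 = 2^3 · 29.
An element g generates (Z/233Z)^× iff g^(232/q) ≢ 1 (mod 233) for each prime q ∈ {2, 29}.
56^116 ≡ 1 (mod 233)  [q = 2: ≡ 1 ✗]
56^8 ≡ 92 (mod 233)  [q = 29: ≢ 1 ✓]
Since 56^116 ≡ 1, the order of 56 divides 116 < 232, so 56 is not a primitive root.

No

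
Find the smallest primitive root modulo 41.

φ(41) = 41 − 1 = 40 = 2^3 · 5.
g is a primitive root iff g^(40/q) ≢ 1 (mod 41) for each prime q ∈ {2, 5}.
g = 2: 2^20 ≡ 1 — hits 1, so not a primitive root.
g = 3: 3^20 ≡ 40; 3^8 ≡ 1 — hits 1, so not a primitive root.
g = 4: 4^20 ≡ 1 — hits 1, so not a primitive root.
g = 5: 5^20 ≡ 1 — hits 1, so not a primitive root.
g = 6: 6^20 ≡ 40; 6^8 ≡ 10 — none is 1, so 6 is a primitive root.
So 6 is the smallest generator of (Z/41Z)^×.

6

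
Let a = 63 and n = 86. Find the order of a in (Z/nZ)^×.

42

ord(63) | φ(86) = φ(2)·φ(43) = 1·42 = 42 = 2 · 3 · 7.
Divisors of 42: 1, 2, 3, 6, 7, 14, 21, 42.
Compute 63^d (mod 86) for the divisors d until we hit 1:
63^1 ≡ 63 (mod 86)
63^2 ≡ 13 (mod 86)
63^3 ≡ 45 (mod 86)
63^6 ≡ 47 (mod 86)
63^7 ≡ 37 (mod 86)
63^14 ≡ 79 (mod 86)
63^21 ≡ 85 (mod 86)
63^42 ≡ 1 (mod 86) ✓
Hence ord(63) = 42.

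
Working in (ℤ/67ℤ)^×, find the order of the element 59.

11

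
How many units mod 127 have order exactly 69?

φ(127) = 127 − 1 = 126 = 2 · 3^2 · 7.
In a cyclic group of order 126, there are φ(d) elements of order d for each divisor d of 126, and zero for non-divisors.
Since 69 ∤ 126, the count is 0.

0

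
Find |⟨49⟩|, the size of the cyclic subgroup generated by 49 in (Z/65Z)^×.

6

ord(49) | φ(65) = φ(5·13) = (5−1)·(13−1) = 4·12 = 48 = 2^4 · 3.
Divisors of 48: 1, 2, 3, 4, 6, 8, 12, 16, 24, 48.
Evaluate successive powers at the divisors of 48:
49^1 ≡ 49 (mod 65)
49^2 ≡ 61 (mod 65)
49^3 ≡ 64 (mod 65)
49^4 ≡ 16 (mod 65)
49^6 ≡ 1 (mod 65) ✓
The smallest such exponent is 6, so the order of 49 is 6.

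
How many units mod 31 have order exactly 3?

2

φ(31) = 31 − 1 = 30 = 2 · 3 · 5.
(Z/31Z)^× is cyclic (|G| = 30); a cyclic group of order m has exactly φ(d) elements of each order d | m, and none otherwise.
3 | 30, and φ(3) = 3 − 1 = 2.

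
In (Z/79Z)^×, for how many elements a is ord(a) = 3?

2

φ(79) = 79 − 1 = 78 = 2 · 3 · 13.
In a cyclic group of order 78, there are φ(d) elements of order d for each divisor d of 78, and zero for non-divisors.
3 | 78, and φ(3) = 3 − 1 = 2.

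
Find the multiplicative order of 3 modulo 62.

Since 3 ∈ (Z/62Z)^×, its order divides φ(62) = φ(2)·φ(31) = 1·30 = 30 = 2 · 3 · 5.
Divisors of 30: 1, 2, 3, 5, 6, 10, 15, 30.
Compute 3^d (mod 62) for the divisors d until we hit 1:
3^1 ≡ 3 (mod 62)
3^2 ≡ 9 (mod 62)
3^3 ≡ 27 (mod 62)
3^5 ≡ 57 (mod 62)
3^6 ≡ 47 (mod 62)
3^10 ≡ 25 (mod 62)
3^15 ≡ 61 (mod 62)
3^30 ≡ 1 (mod 62) ✓
So ord_62(3) = 30.

30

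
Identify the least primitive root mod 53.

2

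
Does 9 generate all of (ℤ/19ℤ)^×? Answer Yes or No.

No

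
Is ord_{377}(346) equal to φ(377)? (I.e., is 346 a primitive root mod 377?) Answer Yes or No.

No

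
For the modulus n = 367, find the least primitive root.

φ(367) = 367 − 1 = 366 = 2 · 3 · 61.
Test candidates g = 2, 3, … against the prime factors q ∈ {2, 3, 61} of φ(367): g is a generator iff g^(366/q) ≢ 1 for every such q.
g = 2: 2^183 ≡ 1 — hits 1, so not a primitive root.
g = 3: 3^183 ≡ 366; 3^122 ≡ 1 — hits 1, so not a primitive root.
g = 4: 4^183 ≡ 1 — hits 1, so not a primitive root.
g = 5: 5^183 ≡ 366; 5^122 ≡ 1 — hits 1, so not a primitive root.
g = 6: 6^183 ≡ 366; 6^122 ≡ 283; 6^6 ≡ 47 — none is 1, so 6 is a primitive root.
So 6 is the smallest generator of (Z/367Z)^×.

6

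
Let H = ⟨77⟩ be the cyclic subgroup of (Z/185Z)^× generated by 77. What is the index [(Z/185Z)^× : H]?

4

ord(77) | φ(185) = φ(5·37) = (5−1)·(37−1) = 4·36 = 144 = 2^4 · 3^2.
Divisors of 144: 1, 2, 3, 4, 6, 8, 9, 12, 16, 18, 24, 36, 48, 72, 144.
Check 77^d mod 185 for each divisor in increasing order:
77^1 ≡ 77 (mod 185)
77^2 ≡ 9 (mod 185)
77^3 ≡ 138 (mod 185)
77^4 ≡ 81 (mod 185)
77^6 ≡ 174 (mod 185)
77^8 ≡ 86 (mod 185)
77^9 ≡ 147 (mod 185)
77^12 ≡ 121 (mod 185)
77^16 ≡ 181 (mod 185)
77^18 ≡ 149 (mod 185)
77^24 ≡ 26 (mod 185)
77^36 ≡ 1 (mod 185) ✓
So ord_185(77) = 36, hence |⟨77⟩| = 36.
Index = |(Z/185Z)^×| / |⟨77⟩| = 144 / 36 = 4.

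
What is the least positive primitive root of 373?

2

φ(373) = 373 − 1 = 372 = 2^2 · 3 · 31.
Test candidates g = 2, 3, … against the prime factors q ∈ {2, 3, 31} of φ(373): g is a generator iff g^(372/q) ≢ 1 for every such q.
g = 2: 2^186 ≡ 372; 2^124 ≡ 284; 2^12 ≡ 366 — none is 1, so 2 is a primitive root.
So 2 is the smallest generator of (Z/373Z)^×.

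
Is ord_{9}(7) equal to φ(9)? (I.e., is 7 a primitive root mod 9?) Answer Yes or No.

No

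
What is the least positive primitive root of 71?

7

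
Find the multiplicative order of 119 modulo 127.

Since 119 ∈ (Z/127Z)^×, its order divides φ(127) = 127 − 1 = 126 = 2 · 3^2 · 7.
Divisors of 126: 1, 2, 3, 6, 7, 9, 14, 18, 21, 42, 63, 126.
Test each divisor d:
119^1 ≡ 119
119^2 ≡ 64
119^3 ≡ 123
119^6 ≡ 16
119^7 ≡ 126
119^9 ≡ 63
119^14 ≡ 1
Hence ord(119) = 14.

14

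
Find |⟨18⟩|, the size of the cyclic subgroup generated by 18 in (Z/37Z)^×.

ord(18) | φ(37) = 37 − 1 = 36 = 2^2 · 3^2.
Divisors of 36: 1, 2, 3, 4, 6, 9, 12, 18, 36.
Compute 18^d (mod 37) for the divisors d until we hit 1:
18^1 ≡ 18 (mod 37)
18^2 ≡ 28 (mod 37)
18^3 ≡ 23 (mod 37)
18^4 ≡ 7 (mod 37)
18^6 ≡ 11 (mod 37)
18^9 ≡ 31 (mod 37)
18^12 ≡ 10 (mod 37)
18^18 ≡ 36 (mod 37)
18^36 ≡ 1 (mod 37) ✓
Hence ord(18) = 36.

36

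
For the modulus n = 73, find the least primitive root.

5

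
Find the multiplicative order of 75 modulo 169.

Since 75 ∈ (Z/169Z)^×, its order divides φ(169) = φ(13^2) = 13·(13−1) = 156 = 2^2 · 3 · 13.
Divisors of 156: 1, 2, 3, 4, 6, 12, 13, 26, 39, 52, 78, 156.
Check 75^d mod 169 for each divisor in increasing order:
75^1 ≡ 75
75^2 ≡ 48
75^3 ≡ 51
75^4 ≡ 107
75^6 ≡ 66
75^12 ≡ 131
75^13 ≡ 23
75^26 ≡ 22
75^39 ≡ 168
75^52 ≡ 146
75^78 ≡ 1
The smallest such exponent is 78, so the order of 75 is 78.

78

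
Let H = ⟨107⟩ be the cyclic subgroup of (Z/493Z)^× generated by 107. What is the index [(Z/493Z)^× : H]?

The order of 107 must divide φ(493) = φ(17·29) = (17−1)·(29−1) = 16·28 = 448 = 2^6 · 7.
Divisors of 448: 1, 2, 4, 7, 8, 14, 16, 28, 32, 56, 64, 112, 224, 448.
Check 107^d mod 493 for each divisor in increasing order:
107^1 ≡ 107 (mod 493)
107^2 ≡ 110 (mod 493)
107^4 ≡ 268 (mod 493)
107^7 ≡ 146 (mod 493)
107^8 ≡ 339 (mod 493)
107^14 ≡ 117 (mod 493)
107^16 ≡ 52 (mod 493)
107^28 ≡ 378 (mod 493)
107^32 ≡ 239 (mod 493)
107^56 ≡ 407 (mod 493)
107^64 ≡ 426 (mod 493)
107^112 ≡ 1 (mod 493) ✓
So ord_493(107) = 112, hence |⟨107⟩| = 112.
Index = |(Z/493Z)^×| / |⟨107⟩| = 448 / 112 = 4.

4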